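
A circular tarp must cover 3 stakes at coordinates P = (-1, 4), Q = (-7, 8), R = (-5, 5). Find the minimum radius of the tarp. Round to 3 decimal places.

Side lengths²: PQ² = 52, PR² = 17, QR² = 13.
Since PQ² = 52 ≥ 17 + 13 = 30, the angle opposite PQ is not acute, so the smallest enclosing circle has PQ as diameter.
Centre = midpoint of PQ = (-4, 6), r² = 52/4 = 13.
r = √13 ≈ 3.606.

3.606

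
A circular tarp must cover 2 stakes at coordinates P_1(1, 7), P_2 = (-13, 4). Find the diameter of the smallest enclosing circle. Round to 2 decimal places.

14.32

The smallest circle enclosing two points has them as diameter endpoints.
Centre = midpoint = (-6, 5.5); r² = |P_1P_2|²/4 = 205/4 = 51.25.
Diameter = 2r = 2√(51.25) ≈ 14.32.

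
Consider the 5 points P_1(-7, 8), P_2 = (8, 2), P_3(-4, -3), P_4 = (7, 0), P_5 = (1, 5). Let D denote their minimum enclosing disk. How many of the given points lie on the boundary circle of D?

By Welzl's lemma the MEC is supported by two points (diametrically opposite) or three points (on a circumcircle).
The minimum enclosing circle is determined by three boundary points: P_1, P_2, P_3.
Their circumcentre is (11/98, 395/98) with r² = 318565/4802.
The farthest remaining point P_4 is at distance² 305825/4802 ≤ 318565/4802.
The points at distance exactly r from the centre are P_1, P_2, P_3 — 3 points.

3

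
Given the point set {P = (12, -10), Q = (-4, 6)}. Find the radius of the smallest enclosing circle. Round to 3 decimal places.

The smallest circle enclosing two points has them as diameter endpoints.
Centre = midpoint = (4, -2); r² = |PQ|²/4 = 512/4 = 128.
r = √128 ≈ 11.314.

11.314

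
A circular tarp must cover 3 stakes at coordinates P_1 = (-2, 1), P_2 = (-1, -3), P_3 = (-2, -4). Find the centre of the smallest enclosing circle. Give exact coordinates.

(-2, -1.5)

Side lengths²: P_1P_2² = 17, P_1P_3² = 25, P_2P_3² = 2.
Since P_1P_3² = 25 ≥ 17 + 2 = 19, the angle opposite P_1P_3 is not acute, so the smallest enclosing circle has P_1P_3 as diameter.
Centre = midpoint of P_1P_3 = (-2, -1.5), r² = 25/4 = 6.25.
Centre = (-2, -1.5).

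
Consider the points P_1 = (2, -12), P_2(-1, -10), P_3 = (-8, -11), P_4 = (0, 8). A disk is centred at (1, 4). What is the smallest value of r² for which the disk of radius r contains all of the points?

The required radius is the distance from (1, 4) to the farthest point.
Squared distances: 257, 200, 306, 17.
Maximum is 306, attained at P_3.

306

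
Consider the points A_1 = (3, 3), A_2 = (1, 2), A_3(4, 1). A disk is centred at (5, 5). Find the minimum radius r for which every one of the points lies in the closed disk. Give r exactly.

The required radius is the distance from (5, 5) to the farthest point.
Squared distances: 8, 25, 17.
Maximum is 25, attained at A_2.
r = √25 = 5.

5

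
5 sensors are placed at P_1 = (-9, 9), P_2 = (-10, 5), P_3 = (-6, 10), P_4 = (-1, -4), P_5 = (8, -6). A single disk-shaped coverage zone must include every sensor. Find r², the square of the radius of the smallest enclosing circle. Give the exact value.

A smallest enclosing disk is always determined by at most three of the input points on its boundary.
The farthest pair is P_1–P_5 with squared distance 514. The circle on this segment as diameter has centre (-0.5, 1.5) and r² = 514/4 = 128.5.
Check P_2: distance² to centre = 102.5 ≤ 128.5, so it lies inside.
All remaining points lie in this disk, and no smaller disk contains both endpoints, so this is the minimum enclosing circle.

128.5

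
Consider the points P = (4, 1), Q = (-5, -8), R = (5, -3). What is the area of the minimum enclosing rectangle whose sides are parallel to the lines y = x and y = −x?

45

In coordinates u = x + y, v = x − y the rectangle is axis-aligned; the map (x,y)→(u,v) scales areas by 2.
u-values: 5, -13, 2; range = 5 − (-13) = 18.
v-values: 3, 3, 8; range = 8 − 3 = 5.
Area = (18 × 5) / 2 = 45.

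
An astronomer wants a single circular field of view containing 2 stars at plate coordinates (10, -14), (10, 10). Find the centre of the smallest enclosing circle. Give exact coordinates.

The smallest circle enclosing two points has them as diameter endpoints.
Centre = midpoint = (10, -2); r² = |(10, -14)−(10, 10)|²/4 = 576/4 = 144.
Centre = (10, -2).

(10, -2)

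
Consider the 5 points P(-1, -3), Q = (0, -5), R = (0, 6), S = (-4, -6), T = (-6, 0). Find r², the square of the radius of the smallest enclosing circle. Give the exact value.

40

The minimum enclosing circle of a finite set is fixed by two of the points (as a diameter) or three (as a circumcircle).
The farthest pair is R–S with squared distance 160. The circle on this segment as diameter has centre (-2, 0) and r² = 160/4 = 40.
Check P: distance² to centre = 10 ≤ 40, so it lies inside.
All remaining points lie in this disk, and no smaller disk contains both endpoints, so this is the minimum enclosing circle.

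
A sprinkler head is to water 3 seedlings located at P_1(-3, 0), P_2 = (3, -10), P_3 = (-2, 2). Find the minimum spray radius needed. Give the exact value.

Side lengths²: P_1P_2² = 136, P_1P_3² = 5, P_2P_3² = 169.
Since P_2P_3² = 169 ≥ 136 + 5 = 141, the angle opposite P_2P_3 is not acute, so the smallest enclosing circle has P_2P_3 as diameter.
Centre = midpoint of P_2P_3 = (0.5, -4), r² = 169/4 = 42.25.
r = √(42.25) = 6.5.

6.5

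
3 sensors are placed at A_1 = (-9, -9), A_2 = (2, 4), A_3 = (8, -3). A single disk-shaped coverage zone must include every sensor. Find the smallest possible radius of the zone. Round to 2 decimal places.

Side lengths²: A_1A_2² = 290, A_1A_3² = 325, A_2A_3² = 85.
Since A_1A_3² = 325 < 290 + 85 = 375, the triangle is acute, so the smallest enclosing circle is the circumcircle.
Circumcentre = (-61/62, -287/62), r² = 160225/1922.
r = √(160225/1922) ≈ 9.13.

9.13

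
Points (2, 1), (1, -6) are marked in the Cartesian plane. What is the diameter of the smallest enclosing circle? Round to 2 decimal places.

The smallest circle enclosing two points has them as diameter endpoints.
Centre = midpoint = (1.5, -2.5); r² = |(2, 1)−(1, -6)|²/4 = 50/4 = 12.5.
Diameter = 2r = 2√(12.5) ≈ 7.07.

7.07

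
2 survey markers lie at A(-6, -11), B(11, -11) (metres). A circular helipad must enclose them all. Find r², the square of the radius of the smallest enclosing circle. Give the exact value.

The smallest circle enclosing two points has them as diameter endpoints.
Centre = midpoint = (2.5, -11); r² = |AB|²/4 = 289/4 = 72.25.

72.25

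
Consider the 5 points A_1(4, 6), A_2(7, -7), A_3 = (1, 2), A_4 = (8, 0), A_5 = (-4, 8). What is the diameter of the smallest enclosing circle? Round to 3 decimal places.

The minimum enclosing circle of a finite set is fixed by two of the points (as a diameter) or three (as a circumcircle).
The farthest pair is A_2–A_5 with squared distance 346. The circle on this segment as diameter has centre (1.5, 0.5) and r² = 346/4 = 86.5.
Check A_1: distance² to centre = 36.5 ≤ 86.5, so it lies inside.
All remaining points lie in this disk, and no smaller disk contains both endpoints, so this is the minimum enclosing circle.
Diameter = 2r = 2√(86.5) ≈ 18.601.

18.601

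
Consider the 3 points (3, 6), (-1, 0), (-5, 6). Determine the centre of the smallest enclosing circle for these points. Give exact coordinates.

(-1, 13/3)

Call the three points A, B, C in the order given.
Side lengths²: AB² = 52, AC² = 64, BC² = 52.
Since AC² = 64 < 52 + 52 = 104, the triangle is acute, so the smallest enclosing circle is the circumcircle.
Circumcentre = (-1, 13/3), r² = 169/9.
Centre = (-1, 13/3).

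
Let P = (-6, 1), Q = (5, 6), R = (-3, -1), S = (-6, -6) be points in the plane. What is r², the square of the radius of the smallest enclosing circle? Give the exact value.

66.25

A smallest enclosing disk is always determined by at most three of the input points on its boundary.
The farthest pair is Q–S with squared distance 265. The circle on this segment as diameter has centre (-0.5, 0) and r² = 265/4 = 66.25.
Check P: distance² to centre = 31.25 ≤ 66.25, so it lies inside.
All remaining points lie in this disk, and no smaller disk contains both endpoints, so this is the minimum enclosing circle.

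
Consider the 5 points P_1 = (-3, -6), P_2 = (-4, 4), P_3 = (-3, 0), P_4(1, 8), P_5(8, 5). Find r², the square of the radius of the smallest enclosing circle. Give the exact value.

A smallest enclosing disk is always determined by at most three of the input points on its boundary.
The minimum enclosing circle is determined by three boundary points: P_1, P_4, P_5.
Their circumcentre is (1.8, 0.2) with r² = 61.48.
The farthest remaining point P_2 is at distance² 48.08 ≤ 61.48.

61.48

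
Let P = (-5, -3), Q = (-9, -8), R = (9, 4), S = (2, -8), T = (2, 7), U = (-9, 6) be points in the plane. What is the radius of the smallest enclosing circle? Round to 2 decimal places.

10.88

A smallest enclosing disk is always determined by at most three of the input points on its boundary.
The minimum enclosing circle is determined by three boundary points: Q, R, U.
Their circumcentre is (-2/3, -1) with r² = 1066/9.
The farthest remaining point T is at distance² 640/9 ≤ 1066/9.
r = √(1066/9) ≈ 10.88.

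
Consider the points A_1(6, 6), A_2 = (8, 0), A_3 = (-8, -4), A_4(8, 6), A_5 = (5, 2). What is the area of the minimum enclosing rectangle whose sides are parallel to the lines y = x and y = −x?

In coordinates u = x + y, v = x − y the rectangle is axis-aligned; the map (x,y)→(u,v) scales areas by 2.
u-values: 12, 8, -12, 14, 7; range = 14 − (-12) = 26.
v-values: 0, 8, -4, 2, 3; range = 8 − (-4) = 12.
Area = (26 × 12) / 2 = 156.

156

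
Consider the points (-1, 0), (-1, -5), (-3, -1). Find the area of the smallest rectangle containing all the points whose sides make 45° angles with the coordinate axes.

15

In coordinates u = x + y, v = x − y the rectangle is axis-aligned; the map (x,y)→(u,v) scales areas by 2.
u-values: -1, -6, -4; range = -1 − (-6) = 5.
v-values: -1, 4, -2; range = 4 − (-2) = 6.
Area = (5 × 6) / 2 = 15.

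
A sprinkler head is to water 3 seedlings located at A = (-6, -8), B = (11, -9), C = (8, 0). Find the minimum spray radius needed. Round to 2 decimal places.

8.68

Side lengths²: AB² = 290, AC² = 260, BC² = 90.
Since AB² = 290 < 260 + 90 = 350, the triangle is acute, so the smallest enclosing circle is the circumcircle.
Circumcentre = (2.6, -6.8), r² = 75.4.
r = √(75.4) ≈ 8.68.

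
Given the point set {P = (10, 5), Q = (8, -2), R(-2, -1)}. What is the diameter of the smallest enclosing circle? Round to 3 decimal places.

Side lengths²: PQ² = 53, PR² = 180, QR² = 101.
Since PR² = 180 ≥ 101 + 53 = 154, the angle opposite PR is not acute, so the smallest enclosing circle has PR as diameter.
Centre = midpoint of PR = (4, 2), r² = 180/4 = 45.
Diameter = 2r = 2√45 ≈ 13.416.

13.416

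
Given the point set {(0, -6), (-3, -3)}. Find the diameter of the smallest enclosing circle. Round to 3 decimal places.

The smallest circle enclosing two points has them as diameter endpoints.
Centre = midpoint = (-1.5, -4.5); r² = |(0, -6)−(-3, -3)|²/4 = 18/4 = 4.5.
Diameter = 2r = 2√(4.5) ≈ 4.243.

4.243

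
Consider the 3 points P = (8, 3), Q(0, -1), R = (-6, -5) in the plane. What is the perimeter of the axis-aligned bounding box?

44

Width = max x − min x = 8 − (-6) = 14.
Height = max y − min y = 3 − (-5) = 8.
Perimeter = 2(14 + 8) = 44.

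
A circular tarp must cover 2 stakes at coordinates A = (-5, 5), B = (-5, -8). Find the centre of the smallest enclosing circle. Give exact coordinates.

The smallest circle enclosing two points has them as diameter endpoints.
Centre = midpoint = (-5, -1.5); r² = |AB|²/4 = 169/4 = 42.25.
Centre = (-5, -1.5).

(-5, -1.5)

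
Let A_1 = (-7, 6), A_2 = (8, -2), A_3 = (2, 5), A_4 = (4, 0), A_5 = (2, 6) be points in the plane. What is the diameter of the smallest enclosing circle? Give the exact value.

By Welzl's lemma the MEC is supported by two points (diametrically opposite) or three points (on a circumcircle).
The farthest pair is A_1–A_2 with squared distance 289. The circle on this segment as diameter has centre (0.5, 2) and r² = 289/4 = 72.25.
Check A_3: distance² to centre = 11.25 ≤ 72.25, so it lies inside.
All remaining points lie in this disk, and no smaller disk contains both endpoints, so this is the minimum enclosing circle.
Diameter = 2r = 2√(72.25) = 17.

17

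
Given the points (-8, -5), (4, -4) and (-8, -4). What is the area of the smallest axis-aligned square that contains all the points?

144

The bounding box has width 12 and height 1.
An axis-aligned square enclosing the set must have side ≥ max(width, height).
So the minimum side is max(12, 1) = 12.
Area = 12² = 144.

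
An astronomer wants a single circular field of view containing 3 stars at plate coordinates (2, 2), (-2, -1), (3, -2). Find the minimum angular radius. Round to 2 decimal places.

2.77

Call the three points A, B, C in the order given.
Side lengths²: AB² = 25, AC² = 17, BC² = 26.
Since BC² = 26 < 25 + 17 = 42, the triangle is acute, so the smallest enclosing circle is the circumcircle.
Circumcentre = (27/38, -17/38), r² = 5525/722.
r = √(5525/722) ≈ 2.77.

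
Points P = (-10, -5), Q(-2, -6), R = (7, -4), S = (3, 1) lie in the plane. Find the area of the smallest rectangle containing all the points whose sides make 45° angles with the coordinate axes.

152

In coordinates u = x + y, v = x − y the rectangle is axis-aligned; the map (x,y)→(u,v) scales areas by 2.
u-values: -15, -8, 3, 4; range = 4 − (-15) = 19.
v-values: -5, 4, 11, 2; range = 11 − (-5) = 16.
Area = (19 × 16) / 2 = 152.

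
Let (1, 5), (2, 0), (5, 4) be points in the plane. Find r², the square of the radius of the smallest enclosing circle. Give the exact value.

5525/722

Call the three points A, B, C in the order given.
Side lengths²: AB² = 26, AC² = 17, BC² = 25.
Since AB² = 26 < 25 + 17 = 42, the triangle is acute, so the smallest enclosing circle is the circumcircle.
Circumcentre = (97/38, 103/38), r² = 5525/722.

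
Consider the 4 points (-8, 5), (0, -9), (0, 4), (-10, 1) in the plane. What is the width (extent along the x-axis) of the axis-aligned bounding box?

max x = 0, min x = -10, so width = 10.

10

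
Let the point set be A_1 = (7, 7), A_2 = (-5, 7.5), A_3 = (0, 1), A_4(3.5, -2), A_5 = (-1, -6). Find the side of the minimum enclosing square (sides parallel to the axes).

The bounding box has width 12 and height 13.5.
An axis-aligned square enclosing the set must have side ≥ max(width, height).
So the minimum side is max(12, 13.5) = 13.5.

13.5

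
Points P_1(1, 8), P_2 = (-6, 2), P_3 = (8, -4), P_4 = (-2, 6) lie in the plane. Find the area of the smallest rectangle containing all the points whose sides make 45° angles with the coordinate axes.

130

In coordinates u = x + y, v = x − y the rectangle is axis-aligned; the map (x,y)→(u,v) scales areas by 2.
u-values: 9, -4, 4, 4; range = 9 − (-4) = 13.
v-values: -7, -8, 12, -8; range = 12 − (-8) = 20.
Area = (13 × 20) / 2 = 130.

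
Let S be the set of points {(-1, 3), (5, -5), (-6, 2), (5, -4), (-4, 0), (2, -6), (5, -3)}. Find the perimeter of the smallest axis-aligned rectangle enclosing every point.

40

Width = max x − min x = 5 − (-6) = 11.
Height = max y − min y = 3 − (-6) = 9.
Perimeter = 2(11 + 9) = 40.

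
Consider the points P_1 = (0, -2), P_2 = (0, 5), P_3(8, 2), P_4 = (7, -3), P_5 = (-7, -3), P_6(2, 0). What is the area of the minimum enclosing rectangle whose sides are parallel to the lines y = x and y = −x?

150

In coordinates u = x + y, v = x − y the rectangle is axis-aligned; the map (x,y)→(u,v) scales areas by 2.
u-values: -2, 5, 10, 4, -10, 2; range = 10 − (-10) = 20.
v-values: 2, -5, 6, 10, -4, 2; range = 10 − (-5) = 15.
Area = (20 × 15) / 2 = 150.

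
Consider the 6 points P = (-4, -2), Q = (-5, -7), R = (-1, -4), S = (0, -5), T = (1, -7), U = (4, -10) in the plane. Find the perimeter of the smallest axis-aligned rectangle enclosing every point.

34

Width = max x − min x = 4 − (-5) = 9.
Height = max y − min y = -2 − (-10) = 8.
Perimeter = 2(9 + 8) = 34.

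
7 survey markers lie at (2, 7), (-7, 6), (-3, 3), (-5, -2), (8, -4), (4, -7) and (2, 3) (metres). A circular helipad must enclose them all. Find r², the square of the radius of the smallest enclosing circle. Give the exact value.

81.25

The minimum enclosing circle of a finite set is fixed by two of the points (as a diameter) or three (as a circumcircle).
The farthest pair is (-7, 6)–(8, -4) with squared distance 325. The circle on this segment as diameter has centre (0.5, 1) and r² = 325/4 = 81.25.
Check (2, 7): distance² to centre = 38.25 ≤ 81.25, so it lies inside.
All remaining points lie in this disk, and no smaller disk contains both endpoints, so this is the minimum enclosing circle.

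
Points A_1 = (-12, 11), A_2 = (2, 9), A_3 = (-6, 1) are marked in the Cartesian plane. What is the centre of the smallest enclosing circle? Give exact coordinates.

Side lengths²: A_1A_2² = 200, A_1A_3² = 136, A_2A_3² = 128.
Since A_1A_2² = 200 < 136 + 128 = 264, the triangle is acute, so the smallest enclosing circle is the circumcircle.
Circumcentre = (-5.25, 8.25), r² = 53.125.
Centre = (-5.25, 8.25).

(-5.25, 8.25)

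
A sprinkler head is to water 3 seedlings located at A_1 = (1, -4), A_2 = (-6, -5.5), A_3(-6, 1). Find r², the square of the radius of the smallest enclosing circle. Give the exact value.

7585/392

Side lengths²: A_1A_2² = 51.25, A_1A_3² = 74, A_2A_3² = 42.25.
Since A_1A_3² = 74 < 51.25 + 42.25 = 93.5, the triangle is acute, so the smallest enclosing circle is the circumcircle.
Circumcentre = (-85/28, -2.25), r² = 7585/392.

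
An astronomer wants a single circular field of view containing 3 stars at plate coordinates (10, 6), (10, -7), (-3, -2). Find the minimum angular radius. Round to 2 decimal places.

Call the three points A, B, C in the order given.
Side lengths²: AB² = 169, AC² = 233, BC² = 194.
Since AC² = 233 < 194 + 169 = 363, the triangle is acute, so the smallest enclosing circle is the circumcircle.
Circumcentre = (131/26, -0.5), r² = 22601/338.
r = √(22601/338) ≈ 8.18.

8.18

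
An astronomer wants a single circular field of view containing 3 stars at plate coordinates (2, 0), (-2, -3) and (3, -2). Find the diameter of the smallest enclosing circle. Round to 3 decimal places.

5.183

Call the three points A, B, C in the order given.
Side lengths²: AB² = 25, AC² = 5, BC² = 26.
Since BC² = 26 < 25 + 5 = 30, the triangle is acute, so the smallest enclosing circle is the circumcircle.
Circumcentre = (9/22, -45/22), r² = 1625/242.
Diameter = 2r = 2√(1625/242) ≈ 5.183.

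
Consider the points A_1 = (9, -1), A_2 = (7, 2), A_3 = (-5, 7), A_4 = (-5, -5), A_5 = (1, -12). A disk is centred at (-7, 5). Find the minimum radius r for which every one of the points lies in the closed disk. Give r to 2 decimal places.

The required radius is the distance from (-7, 5) to the farthest point.
Squared distances: 292, 205, 8, 104, 353.
Maximum is 353, attained at A_5.
r = √353 ≈ 18.79.

18.79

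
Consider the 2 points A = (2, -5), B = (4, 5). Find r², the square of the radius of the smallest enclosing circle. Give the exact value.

26

The smallest circle enclosing two points has them as diameter endpoints.
Centre = midpoint = (3, 0); r² = |AB|²/4 = 104/4 = 26.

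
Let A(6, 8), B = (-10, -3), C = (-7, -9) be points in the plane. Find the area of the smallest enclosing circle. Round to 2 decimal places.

359.71

Side lengths²: AB² = 377, AC² = 458, BC² = 45.
Since AC² = 458 ≥ 377 + 45 = 422, the angle opposite AC is not acute, so the smallest enclosing circle has AC as diameter.
Centre = midpoint of AC = (-0.5, -0.5), r² = 458/4 = 114.5.
Area = π·r² = π·114.5 ≈ 359.71.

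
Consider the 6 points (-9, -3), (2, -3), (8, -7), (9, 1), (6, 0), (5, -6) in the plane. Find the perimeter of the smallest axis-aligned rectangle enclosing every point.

Width = max x − min x = 9 − (-9) = 18.
Height = max y − min y = 1 − (-7) = 8.
Perimeter = 2(18 + 8) = 52.

52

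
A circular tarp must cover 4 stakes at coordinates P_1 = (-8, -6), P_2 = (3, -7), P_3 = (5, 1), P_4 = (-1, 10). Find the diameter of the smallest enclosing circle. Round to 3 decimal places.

The minimum enclosing circle is determined by three boundary points: P_1, P_2, P_4.
Their circumcentre is (-11/6, 5/6) with r² = 1525/18.
The farthest remaining point P_3 is at distance² 841/18 ≤ 1525/18.
Diameter = 2r = 2√(1525/18) ≈ 18.409.

18.409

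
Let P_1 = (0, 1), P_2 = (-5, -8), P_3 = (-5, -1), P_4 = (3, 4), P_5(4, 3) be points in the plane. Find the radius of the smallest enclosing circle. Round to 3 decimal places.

7.211

A smallest enclosing disk is always determined by at most three of the input points on its boundary.
The farthest pair is P_2–P_4 with squared distance 208. The circle on this segment as diameter has centre (-1, -2) and r² = 208/4 = 52.
Check P_1: distance² to centre = 10 ≤ 52, so it lies inside.
All remaining points lie in this disk, and no smaller disk contains both endpoints, so this is the minimum enclosing circle.
r = √52 ≈ 7.211.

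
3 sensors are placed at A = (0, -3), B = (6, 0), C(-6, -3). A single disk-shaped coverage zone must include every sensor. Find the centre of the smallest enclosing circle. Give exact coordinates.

Side lengths²: AB² = 45, AC² = 36, BC² = 153.
Since BC² = 153 ≥ 45 + 36 = 81, the angle opposite BC is not acute, so the smallest enclosing circle has BC as diameter.
Centre = midpoint of BC = (0, -1.5), r² = 153/4 = 38.25.
Centre = (0, -1.5).

(0, -1.5)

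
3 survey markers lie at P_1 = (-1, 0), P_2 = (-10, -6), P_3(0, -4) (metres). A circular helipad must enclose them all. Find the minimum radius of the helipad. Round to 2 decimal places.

5.41

Side lengths²: P_1P_2² = 117, P_1P_3² = 17, P_2P_3² = 104.
Since P_1P_2² = 117 < 104 + 17 = 121, the triangle is acute, so the smallest enclosing circle is the circumcircle.
Circumcentre = (-75/14, -45/14), r² = 2873/98.
r = √(2873/98) ≈ 5.41.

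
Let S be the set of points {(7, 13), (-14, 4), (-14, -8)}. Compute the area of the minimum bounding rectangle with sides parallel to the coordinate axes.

441

x ranges over [-14, 7], width 21.
y ranges over [-8, 13], height 21.
Area = 21 × 21 = 441.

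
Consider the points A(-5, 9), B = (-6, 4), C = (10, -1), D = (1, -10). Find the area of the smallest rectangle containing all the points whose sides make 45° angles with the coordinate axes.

225

In coordinates u = x + y, v = x − y the rectangle is axis-aligned; the map (x,y)→(u,v) scales areas by 2.
u-values: 4, -2, 9, -9; range = 9 − (-9) = 18.
v-values: -14, -10, 11, 11; range = 11 − (-14) = 25.
Area = (18 × 25) / 2 = 225.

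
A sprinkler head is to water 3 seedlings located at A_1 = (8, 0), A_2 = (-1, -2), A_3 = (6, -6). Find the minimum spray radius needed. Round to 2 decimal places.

Side lengths²: A_1A_2² = 85, A_1A_3² = 40, A_2A_3² = 65.
Since A_1A_2² = 85 < 65 + 40 = 105, the triangle is acute, so the smallest enclosing circle is the circumcircle.
Circumcentre = (3.7, -1.9), r² = 22.1.
r = √(22.1) ≈ 4.70.

4.70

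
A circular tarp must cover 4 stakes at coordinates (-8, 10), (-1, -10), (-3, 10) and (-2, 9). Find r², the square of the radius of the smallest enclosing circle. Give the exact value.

112.25

A smallest enclosing disk is always determined by at most three of the input points on its boundary.
The farthest pair is (-8, 10)–(-1, -10) with squared distance 449. The circle on this segment as diameter has centre (-4.5, 0) and r² = 449/4 = 112.25.
Check (-3, 10): distance² to centre = 102.25 ≤ 112.25, so it lies inside.
All remaining points lie in this disk, and no smaller disk contains both endpoints, so this is the minimum enclosing circle.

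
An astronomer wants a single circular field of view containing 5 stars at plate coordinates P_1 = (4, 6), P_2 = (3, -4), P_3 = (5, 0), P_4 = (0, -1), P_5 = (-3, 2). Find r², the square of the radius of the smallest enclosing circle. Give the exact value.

The minimum enclosing circle of a finite set is fixed by two of the points (as a diameter) or three (as a circumcircle).
The minimum enclosing circle is determined by three boundary points: P_1, P_2, P_5.
Their circumcentre is (47/22, 25/22) with r² = 6565/242.
The farthest remaining point P_3 is at distance² 2297/242 ≤ 6565/242.

6565/242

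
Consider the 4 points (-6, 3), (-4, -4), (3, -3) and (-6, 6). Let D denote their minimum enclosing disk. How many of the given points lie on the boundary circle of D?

2

By Welzl's lemma the MEC is supported by two points (diametrically opposite) or three points (on a circumcircle).
The farthest pair is (3, -3)–(-6, 6) with squared distance 162. The circle on this segment as diameter has centre (-1.5, 1.5) and r² = 162/4 = 40.5.
Check (-6, 3): distance² to centre = 22.5 ≤ 40.5, so it lies inside.
All remaining points lie in this disk, and no smaller disk contains both endpoints, so this is the minimum enclosing circle.
The points at distance exactly r from the centre are (3, -3), (-6, 6) — 2 points.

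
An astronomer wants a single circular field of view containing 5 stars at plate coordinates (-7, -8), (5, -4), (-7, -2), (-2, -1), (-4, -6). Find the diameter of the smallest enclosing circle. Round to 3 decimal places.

The minimum enclosing circle is determined by three boundary points: (-7, -8), (5, -4), (-7, -2).
Their circumcentre is (-4/3, -5) with r² = 370/9.
The farthest remaining point (-2, -1) is at distance² 148/9 ≤ 370/9.
Diameter = 2r = 2√(370/9) ≈ 12.824.

12.824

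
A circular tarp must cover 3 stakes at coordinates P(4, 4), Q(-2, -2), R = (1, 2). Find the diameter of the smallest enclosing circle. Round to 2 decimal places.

Side lengths²: PQ² = 72, PR² = 13, QR² = 25.
Since PQ² = 72 ≥ 25 + 13 = 38, the angle opposite PQ is not acute, so the smallest enclosing circle has PQ as diameter.
Centre = midpoint of PQ = (1, 1), r² = 72/4 = 18.
Diameter = 2r = 2√18 ≈ 8.49.

8.49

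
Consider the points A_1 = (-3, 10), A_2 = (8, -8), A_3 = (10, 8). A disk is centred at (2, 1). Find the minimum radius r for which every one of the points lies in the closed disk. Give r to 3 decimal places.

The required radius is the distance from (2, 1) to the farthest point.
Squared distances: 106, 117, 113.
Maximum is 117, attained at A_2.
r = √117 ≈ 10.817.

10.817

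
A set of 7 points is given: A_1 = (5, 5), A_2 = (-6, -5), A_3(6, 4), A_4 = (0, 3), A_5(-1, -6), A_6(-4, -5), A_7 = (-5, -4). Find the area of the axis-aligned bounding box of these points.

132

x ranges over [-6, 6], width 12.
y ranges over [-6, 5], height 11.
Area = 12 × 11 = 132.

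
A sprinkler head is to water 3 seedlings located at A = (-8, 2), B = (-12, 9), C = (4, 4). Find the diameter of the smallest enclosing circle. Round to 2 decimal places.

16.76

Side lengths²: AB² = 65, AC² = 148, BC² = 281.
Since BC² = 281 ≥ 148 + 65 = 213, the angle opposite BC is not acute, so the smallest enclosing circle has BC as diameter.
Centre = midpoint of BC = (-4, 6.5), r² = 281/4 = 70.25.
Diameter = 2r = 2√(70.25) ≈ 16.76.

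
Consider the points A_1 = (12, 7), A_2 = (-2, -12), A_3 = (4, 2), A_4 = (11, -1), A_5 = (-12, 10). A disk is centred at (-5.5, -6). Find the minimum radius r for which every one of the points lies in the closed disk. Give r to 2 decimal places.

21.80

The required radius is the distance from (-5.5, -6) to the farthest point.
Squared distances: 475.25, 48.25, 154.25, 297.25, 298.25.
Maximum is 475.25, attained at A_1.
r = √(475.25) ≈ 21.80.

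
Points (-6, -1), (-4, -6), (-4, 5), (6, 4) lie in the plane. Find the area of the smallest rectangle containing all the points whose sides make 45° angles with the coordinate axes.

In coordinates u = x + y, v = x − y the rectangle is axis-aligned; the map (x,y)→(u,v) scales areas by 2.
u-values: -7, -10, 1, 10; range = 10 − (-10) = 20.
v-values: -5, 2, -9, 2; range = 2 − (-9) = 11.
Area = (20 × 11) / 2 = 110.

110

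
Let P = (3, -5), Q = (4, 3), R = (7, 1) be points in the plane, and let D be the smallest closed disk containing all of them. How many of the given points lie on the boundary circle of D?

Side lengths²: PQ² = 65, PR² = 52, QR² = 13.
Since PQ² = 65 ≥ 52 + 13 = 65, the angle opposite PQ is not acute, so the smallest enclosing circle has PQ as diameter.
Centre = midpoint of PQ = (3.5, -1), r² = 65/4 = 16.25.
The points at distance exactly r from the centre are P, Q, R — 3 points.

3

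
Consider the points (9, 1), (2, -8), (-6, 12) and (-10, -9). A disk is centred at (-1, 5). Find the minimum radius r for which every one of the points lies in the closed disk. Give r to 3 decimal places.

16.643

The required radius is the distance from (-1, 5) to the farthest point.
Squared distances: 116, 178, 74, 277.
Maximum is 277, attained at (-10, -9).
r = √277 ≈ 16.643.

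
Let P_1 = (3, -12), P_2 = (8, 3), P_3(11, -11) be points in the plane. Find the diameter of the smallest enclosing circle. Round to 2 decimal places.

Side lengths²: P_1P_2² = 250, P_1P_3² = 65, P_2P_3² = 205.
Since P_1P_2² = 250 < 205 + 65 = 270, the triangle is acute, so the smallest enclosing circle is the circumcircle.
Circumcentre = (283/46, -217/46), r² = 66625/1058.
Diameter = 2r = 2√(66625/1058) ≈ 15.87.

15.87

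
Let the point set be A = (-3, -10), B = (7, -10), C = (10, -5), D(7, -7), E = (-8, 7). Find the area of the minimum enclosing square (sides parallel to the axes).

The bounding box has width 18 and height 17.
An axis-aligned square enclosing the set must have side ≥ max(width, height).
So the minimum side is max(18, 17) = 18.
Area = 18² = 324.

324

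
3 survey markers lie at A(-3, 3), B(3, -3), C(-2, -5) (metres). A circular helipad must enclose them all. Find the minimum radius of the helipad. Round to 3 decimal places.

Side lengths²: AB² = 72, AC² = 65, BC² = 29.
Since AB² = 72 < 65 + 29 = 94, the triangle is acute, so the smallest enclosing circle is the circumcircle.
Circumcentre = (-11/14, -11/14), r² = 1885/98.
r = √(1885/98) ≈ 4.386.

4.386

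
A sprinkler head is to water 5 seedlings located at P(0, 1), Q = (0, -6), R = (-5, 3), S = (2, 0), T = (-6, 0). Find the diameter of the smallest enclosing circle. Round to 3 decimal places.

10.296

A smallest enclosing disk is always determined by at most three of the input points on its boundary.
The farthest pair is Q–R with squared distance 106. The circle on this segment as diameter has centre (-2.5, -1.5) and r² = 106/4 = 26.5.
Check P: distance² to centre = 12.5 ≤ 26.5, so it lies inside.
All remaining points lie in this disk, and no smaller disk contains both endpoints, so this is the minimum enclosing circle.
Diameter = 2r = 2√(26.5) ≈ 10.296.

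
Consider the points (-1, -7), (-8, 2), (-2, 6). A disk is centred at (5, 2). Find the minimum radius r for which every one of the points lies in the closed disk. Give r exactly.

The required radius is the distance from (5, 2) to the farthest point.
Squared distances: 117, 169, 65.
Maximum is 169, attained at (-8, 2).
r = √169 = 13.

13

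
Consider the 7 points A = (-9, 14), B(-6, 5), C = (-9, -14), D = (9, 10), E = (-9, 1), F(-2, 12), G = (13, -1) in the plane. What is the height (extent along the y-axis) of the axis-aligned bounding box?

max y = 14, min y = -14, so height = 28.

28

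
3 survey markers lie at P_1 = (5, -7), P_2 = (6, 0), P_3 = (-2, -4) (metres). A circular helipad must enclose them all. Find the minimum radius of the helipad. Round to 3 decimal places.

4.631

Side lengths²: P_1P_2² = 50, P_1P_3² = 58, P_2P_3² = 80.
Since P_2P_3² = 80 < 58 + 50 = 108, the triangle is acute, so the smallest enclosing circle is the circumcircle.
Circumcentre = (33/13, -40/13), r² = 3625/169.
r = √(3625/169) ≈ 4.631.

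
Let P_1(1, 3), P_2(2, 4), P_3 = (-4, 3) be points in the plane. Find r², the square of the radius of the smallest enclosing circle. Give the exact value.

9.25

Side lengths²: P_1P_2² = 2, P_1P_3² = 25, P_2P_3² = 37.
Since P_2P_3² = 37 ≥ 25 + 2 = 27, the angle opposite P_2P_3 is not acute, so the smallest enclosing circle has P_2P_3 as diameter.
Centre = midpoint of P_2P_3 = (-1, 3.5), r² = 37/4 = 9.25.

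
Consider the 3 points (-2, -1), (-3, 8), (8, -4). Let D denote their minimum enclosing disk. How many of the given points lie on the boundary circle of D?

Call the three points A, B, C in the order given.
Side lengths²: AB² = 82, AC² = 109, BC² = 265.
Since BC² = 265 ≥ 109 + 82 = 191, the angle opposite BC is not acute, so the smallest enclosing circle has BC as diameter.
Centre = midpoint of BC = (2.5, 2), r² = 265/4 = 66.25.
The points at distance exactly r from the centre are (-3, 8), (8, -4) — 2 points.

2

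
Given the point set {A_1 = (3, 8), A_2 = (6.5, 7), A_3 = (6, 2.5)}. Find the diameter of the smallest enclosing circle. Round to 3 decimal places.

6.265

Side lengths²: A_1A_2² = 13.25, A_1A_3² = 39.25, A_2A_3² = 20.5.
Since A_1A_3² = 39.25 ≥ 20.5 + 13.25 = 33.75, the angle opposite A_1A_3 is not acute, so the smallest enclosing circle has A_1A_3 as diameter.
Centre = midpoint of A_1A_3 = (4.5, 5.25), r² = 39.25/4 = 9.8125.
Diameter = 2r = 2√(9.8125) ≈ 6.265.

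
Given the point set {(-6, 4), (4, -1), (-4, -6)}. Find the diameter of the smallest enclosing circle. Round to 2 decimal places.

11.95

Call the three points A, B, C in the order given.
Side lengths²: AB² = 125, AC² = 104, BC² = 89.
Since AB² = 125 < 104 + 89 = 193, the triangle is acute, so the smallest enclosing circle is the circumcircle.
Circumcentre = (-35/18, -7/18), r² = 5785/162.
Diameter = 2r = 2√(5785/162) ≈ 11.95.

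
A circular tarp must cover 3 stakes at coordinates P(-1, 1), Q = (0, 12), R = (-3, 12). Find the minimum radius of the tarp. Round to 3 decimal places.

5.613

Side lengths²: PQ² = 122, PR² = 125, QR² = 9.
Since PR² = 125 < 122 + 9 = 131, the triangle is acute, so the smallest enclosing circle is the circumcircle.
Circumcentre = (-1.5, 145/22), r² = 7625/242.
r = √(7625/242) ≈ 5.613.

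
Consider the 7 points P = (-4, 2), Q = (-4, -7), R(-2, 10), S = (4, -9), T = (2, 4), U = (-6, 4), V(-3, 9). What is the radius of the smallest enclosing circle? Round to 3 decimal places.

9.962

A smallest enclosing disk is always determined by at most three of the input points on its boundary.
The farthest pair is R–S with squared distance 397. The circle on this segment as diameter has centre (1, 0.5) and r² = 397/4 = 99.25.
Check P: distance² to centre = 27.25 ≤ 99.25, so it lies inside.
All remaining points lie in this disk, and no smaller disk contains both endpoints, so this is the minimum enclosing circle.
r = √(99.25) ≈ 9.962.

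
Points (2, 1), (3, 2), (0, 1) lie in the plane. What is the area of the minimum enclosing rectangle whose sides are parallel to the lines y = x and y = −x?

In coordinates u = x + y, v = x − y the rectangle is axis-aligned; the map (x,y)→(u,v) scales areas by 2.
u-values: 3, 5, 1; range = 5 − 1 = 4.
v-values: 1, 1, -1; range = 1 − (-1) = 2.
Area = (4 × 2) / 2 = 4.

4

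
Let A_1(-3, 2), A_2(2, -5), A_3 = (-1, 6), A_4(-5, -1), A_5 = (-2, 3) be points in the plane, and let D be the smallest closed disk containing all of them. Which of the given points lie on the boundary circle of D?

The minimum enclosing circle of a finite set is fixed by two of the points (as a diameter) or three (as a circumcircle).
The farthest pair is A_2–A_3 with squared distance 130. The circle on this segment as diameter has centre (0.5, 0.5) and r² = 130/4 = 32.5.
Check A_1: distance² to centre = 14.5 ≤ 32.5, so it lies inside.
All remaining points lie in this disk, and no smaller disk contains both endpoints, so this is the minimum enclosing circle.
The points at distance exactly r from the centre are A_2, A_3, A_4 — 3 points.

A_2, A_3, A_4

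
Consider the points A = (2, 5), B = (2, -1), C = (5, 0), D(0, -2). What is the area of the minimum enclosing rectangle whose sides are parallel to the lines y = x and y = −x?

36

In coordinates u = x + y, v = x − y the rectangle is axis-aligned; the map (x,y)→(u,v) scales areas by 2.
u-values: 7, 1, 5, -2; range = 7 − (-2) = 9.
v-values: -3, 3, 5, 2; range = 5 − (-3) = 8.
Area = (9 × 8) / 2 = 36.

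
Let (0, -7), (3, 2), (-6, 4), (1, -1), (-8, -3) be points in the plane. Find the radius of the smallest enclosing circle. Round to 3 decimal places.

6.298

By Welzl's lemma the MEC is supported by two points (diametrically opposite) or three points (on a circumcircle).
The minimum enclosing circle is determined by three boundary points: (0, -7), (3, 2), (-6, 4).
Their circumcentre is (-141/58, -69/58) with r² = 66725/1682.
The farthest remaining point (-8, -3) is at distance² 57677/1682 ≤ 66725/1682.
r = √(66725/1682) ≈ 6.298.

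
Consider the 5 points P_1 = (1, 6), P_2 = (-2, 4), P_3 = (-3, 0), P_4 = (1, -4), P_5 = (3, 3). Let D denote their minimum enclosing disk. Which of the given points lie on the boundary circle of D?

The minimum enclosing circle of a finite set is fixed by two of the points (as a diameter) or three (as a circumcircle).
The farthest pair is P_1–P_4 with squared distance 100. The circle on this segment as diameter has centre (1, 1) and r² = 100/4 = 25.
Check P_2: distance² to centre = 18 ≤ 25, so it lies inside.
All remaining points lie in this disk, and no smaller disk contains both endpoints, so this is the minimum enclosing circle.
The points at distance exactly r from the centre are P_1, P_4 — 2 points.

P_1, P_4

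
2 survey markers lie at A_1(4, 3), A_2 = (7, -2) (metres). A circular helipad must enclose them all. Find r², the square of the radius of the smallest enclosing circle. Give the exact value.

The smallest circle enclosing two points has them as diameter endpoints.
Centre = midpoint = (5.5, 0.5); r² = |A_1A_2|²/4 = 34/4 = 8.5.

8.5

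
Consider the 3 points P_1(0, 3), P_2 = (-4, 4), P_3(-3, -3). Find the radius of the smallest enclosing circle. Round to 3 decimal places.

Side lengths²: P_1P_2² = 17, P_1P_3² = 45, P_2P_3² = 50.
Since P_2P_3² = 50 < 45 + 17 = 62, the triangle is acute, so the smallest enclosing circle is the circumcircle.
Circumcentre = (-49/18, 11/18), r² = 2125/162.
r = √(2125/162) ≈ 3.622.

3.622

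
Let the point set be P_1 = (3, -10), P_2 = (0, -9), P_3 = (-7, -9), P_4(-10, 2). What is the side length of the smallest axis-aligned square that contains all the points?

13

The bounding box has width 13 and height 12.
An axis-aligned square enclosing the set must have side ≥ max(width, height).
So the minimum side is max(13, 12) = 13.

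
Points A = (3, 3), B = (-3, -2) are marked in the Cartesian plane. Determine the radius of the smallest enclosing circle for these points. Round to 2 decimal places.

The smallest circle enclosing two points has them as diameter endpoints.
Centre = midpoint = (0, 0.5); r² = |AB|²/4 = 61/4 = 15.25.
r = √(15.25) ≈ 3.91.

3.91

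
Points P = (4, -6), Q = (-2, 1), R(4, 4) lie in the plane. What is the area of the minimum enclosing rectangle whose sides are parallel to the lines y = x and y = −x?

In coordinates u = x + y, v = x − y the rectangle is axis-aligned; the map (x,y)→(u,v) scales areas by 2.
u-values: -2, -1, 8; range = 8 − (-2) = 10.
v-values: 10, -3, 0; range = 10 − (-3) = 13.
Area = (10 × 13) / 2 = 65.

65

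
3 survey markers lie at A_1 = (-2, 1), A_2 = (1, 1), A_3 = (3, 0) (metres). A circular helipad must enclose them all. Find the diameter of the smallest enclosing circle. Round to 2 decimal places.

5.10

Side lengths²: A_1A_2² = 9, A_1A_3² = 26, A_2A_3² = 5.
Since A_1A_3² = 26 ≥ 9 + 5 = 14, the angle opposite A_1A_3 is not acute, so the smallest enclosing circle has A_1A_3 as diameter.
Centre = midpoint of A_1A_3 = (0.5, 0.5), r² = 26/4 = 6.5.
Diameter = 2r = 2√(6.5) ≈ 5.10.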